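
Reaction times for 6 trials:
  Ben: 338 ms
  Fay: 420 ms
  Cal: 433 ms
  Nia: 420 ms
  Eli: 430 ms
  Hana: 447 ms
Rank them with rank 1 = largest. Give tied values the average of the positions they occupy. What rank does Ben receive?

Sorted (descending): 447, 433, 430, 420, 420, 338
The 2 values of 420 occupy positions 4–5 → average rank (4+5)/2 = 4.5.
Ben has value 338 ms → rank 6.

6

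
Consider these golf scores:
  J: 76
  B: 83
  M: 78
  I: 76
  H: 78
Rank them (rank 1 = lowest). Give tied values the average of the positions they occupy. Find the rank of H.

Sorted (ascending): 76, 76, 78, 78, 83
The 2 values of 76 occupy positions 1–2 → average rank (1+2)/2 = 1.5.
The 2 values of 78 occupy positions 3–4 → average rank (3+4)/2 = 3.5.
H has value 78 → rank 3.5.

3.5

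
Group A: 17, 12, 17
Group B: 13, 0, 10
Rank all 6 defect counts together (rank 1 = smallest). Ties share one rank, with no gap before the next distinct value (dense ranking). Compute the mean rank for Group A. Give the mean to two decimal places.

4.33

Sorted (ascending): 0, 10, 12, 13, 17, 17
The 2 values of 17 share dense rank 5.
Remaining distinct values take the next consecutive integers.
Group A values → pooled ranks: 17→5, 12→3, 17→5
Mean rank = (5 + 3 + 5) / 3 = 4.33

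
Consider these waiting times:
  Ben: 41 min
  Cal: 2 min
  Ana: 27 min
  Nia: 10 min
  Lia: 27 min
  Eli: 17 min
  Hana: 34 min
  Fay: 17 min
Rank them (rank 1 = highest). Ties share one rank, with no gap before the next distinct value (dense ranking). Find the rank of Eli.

4

Sorted (descending): 41, 34, 27, 27, 17, 17, 10, 2
The 2 values of 27 share dense rank 3.
The 2 values of 17 share dense rank 4.
Remaining distinct values take the next consecutive integers.
Eli has value 17 min → rank 4.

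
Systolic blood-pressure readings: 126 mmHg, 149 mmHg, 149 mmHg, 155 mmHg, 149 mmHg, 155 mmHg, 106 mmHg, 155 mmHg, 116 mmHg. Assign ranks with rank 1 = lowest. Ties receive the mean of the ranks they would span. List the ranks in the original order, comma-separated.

3, 5, 5, 8, 5, 8, 1, 8, 2

Sorted (ascending): 106, 116, 126, 149, 149, 149, 155, 155, 155
The 3 values of 149 occupy positions 4–6 → average rank 5.
The 3 values of 155 occupy positions 7–9 → average rank 8.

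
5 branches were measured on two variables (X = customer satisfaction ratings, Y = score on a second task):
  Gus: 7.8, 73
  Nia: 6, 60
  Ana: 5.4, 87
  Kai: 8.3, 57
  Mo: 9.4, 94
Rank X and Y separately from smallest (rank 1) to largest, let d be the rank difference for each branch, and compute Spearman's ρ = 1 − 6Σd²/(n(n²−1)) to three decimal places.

Ranks of variable 1: 3, 2, 1, 4, 5
Ranks of variable 2: 3, 2, 4, 1, 5
d = r₁ − r₂: 0, 0, -3, 3, 0
d²: 0, 0, 9, 9, 0; Σd² = 18
ρ = 1 − 6·18/(5·24) = 1 − 108/120 = 0.100

0.100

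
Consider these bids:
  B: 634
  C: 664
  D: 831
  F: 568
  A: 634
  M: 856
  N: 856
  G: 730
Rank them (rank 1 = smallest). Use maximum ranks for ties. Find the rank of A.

3

Sorted (ascending): 568, 634, 634, 664, 730, 831, 856, 856
The 2 values of 634 occupy positions 2–3 → each gets rank 3.
The 2 values of 856 occupy positions 7–8 → each gets rank 8.
A has value 634 → rank 3.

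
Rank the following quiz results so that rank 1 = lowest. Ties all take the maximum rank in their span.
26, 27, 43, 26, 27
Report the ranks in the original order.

2, 4, 5, 2, 4

Sorted (ascending): 26, 26, 27, 27, 43
The 2 values of 26 occupy positions 1–2 → each gets rank 2.
The 2 values of 27 occupy positions 3–4 → each gets rank 4.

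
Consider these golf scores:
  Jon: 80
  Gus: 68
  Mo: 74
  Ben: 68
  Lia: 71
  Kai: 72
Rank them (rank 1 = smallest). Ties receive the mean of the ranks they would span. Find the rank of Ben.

Sorted (ascending): 68, 68, 71, 72, 74, 80
The 2 values of 68 occupy positions 1–2 → average rank (1+2)/2 = 1.5.
Ben has value 68 → rank 1.5.

1.5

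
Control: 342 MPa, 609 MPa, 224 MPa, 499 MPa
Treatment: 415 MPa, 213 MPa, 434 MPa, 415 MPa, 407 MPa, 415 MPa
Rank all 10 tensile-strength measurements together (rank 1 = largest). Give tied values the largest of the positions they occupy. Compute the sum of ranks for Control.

Sorted (descending): 609, 499, 434, 415, 415, 415, 407, 342, 224, 213
The 3 values of 415 occupy positions 4–6 → each gets rank 6.
Control values → pooled ranks: 342→8, 609→1, 224→9, 499→2
Rank sum = 8 + 1 + 9 + 2 = 20

20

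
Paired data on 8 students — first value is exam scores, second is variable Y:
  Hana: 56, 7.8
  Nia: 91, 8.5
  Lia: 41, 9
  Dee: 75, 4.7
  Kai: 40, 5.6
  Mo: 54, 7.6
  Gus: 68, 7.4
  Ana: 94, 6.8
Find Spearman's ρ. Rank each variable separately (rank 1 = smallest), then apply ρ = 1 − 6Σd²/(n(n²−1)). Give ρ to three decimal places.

Ranks of variable 1: 4, 7, 2, 6, 1, 3, 5, 8
Ranks of variable 2: 6, 7, 8, 1, 2, 5, 4, 3
d = r₁ − r₂: -2, 0, -6, 5, -1, -2, 1, 5
d²: 4, 0, 36, 25, 1, 4, 1, 25; Σd² = 96
ρ = 1 − 6·96/(8·63) = 1 − 576/504 = -0.143

-0.143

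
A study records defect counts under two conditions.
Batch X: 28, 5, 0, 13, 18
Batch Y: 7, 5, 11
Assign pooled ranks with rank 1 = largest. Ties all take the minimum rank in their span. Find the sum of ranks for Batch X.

Sorted (descending): 28, 18, 13, 11, 7, 5, 5, 0
The 2 values of 5 occupy positions 6–7 → each gets rank 6.
Batch X values → pooled ranks: 28→1, 5→6, 0→8, 13→3, 18→2
Rank sum = 1 + 6 + 8 + 3 + 2 = 20

20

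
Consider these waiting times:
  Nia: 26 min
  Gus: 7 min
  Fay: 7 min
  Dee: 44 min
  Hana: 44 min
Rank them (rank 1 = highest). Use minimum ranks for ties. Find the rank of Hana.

Sorted (descending): 44, 44, 26, 7, 7
The 2 values of 44 occupy positions 1–2 → each gets rank 1.
The 2 values of 7 occupy positions 4–5 → each gets rank 4.
Hana has value 44 min → rank 1.

1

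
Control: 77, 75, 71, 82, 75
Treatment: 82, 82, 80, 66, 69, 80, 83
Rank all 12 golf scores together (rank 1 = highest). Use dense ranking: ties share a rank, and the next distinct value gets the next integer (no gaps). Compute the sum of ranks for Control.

Sorted (descending): 83, 82, 82, 82, 80, 80, 77, 75, 75, 71, 69, 66
The 3 values of 82 share dense rank 2.
The 2 values of 80 share dense rank 3.
The 2 values of 75 share dense rank 5.
Remaining distinct values take the next consecutive integers.
Control values → pooled ranks: 77→4, 75→5, 71→6, 82→2, 75→5
Rank sum = 4 + 5 + 6 + 2 + 5 = 22

22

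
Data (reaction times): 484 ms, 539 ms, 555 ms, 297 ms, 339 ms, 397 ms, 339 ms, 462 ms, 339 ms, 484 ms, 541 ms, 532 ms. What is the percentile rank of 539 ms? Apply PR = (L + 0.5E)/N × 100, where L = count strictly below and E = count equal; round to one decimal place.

79.2

N = 12.
Strictly below 539: 9. Equal to 539: 1.
PR = (9 + 0.5·1)/12 × 100 = 79.2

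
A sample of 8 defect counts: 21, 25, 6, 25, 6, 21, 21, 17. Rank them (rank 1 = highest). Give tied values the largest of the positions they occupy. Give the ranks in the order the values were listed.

5, 2, 8, 2, 8, 5, 5, 6

Sorted (descending): 25, 25, 21, 21, 21, 17, 6, 6
The 2 values of 25 occupy positions 1–2 → each gets rank 2.
The 3 values of 21 occupy positions 3–5 → each gets rank 5.
The 2 values of 6 occupy positions 7–8 → each gets rank 8.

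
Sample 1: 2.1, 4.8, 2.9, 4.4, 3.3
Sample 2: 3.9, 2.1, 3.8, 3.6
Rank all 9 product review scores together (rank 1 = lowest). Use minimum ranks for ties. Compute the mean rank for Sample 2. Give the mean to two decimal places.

Sorted (ascending): 2.1, 2.1, 2.9, 3.3, 3.6, 3.8, 3.9, 4.4, 4.8
The 2 values of 2.1 occupy positions 1–2 → each gets rank 1.
Sample 2 values → pooled ranks: 3.9→7, 2.1→1, 3.8→6, 3.6→5
Mean rank = (7 + 1 + 6 + 5) / 4 = 4.75

4.75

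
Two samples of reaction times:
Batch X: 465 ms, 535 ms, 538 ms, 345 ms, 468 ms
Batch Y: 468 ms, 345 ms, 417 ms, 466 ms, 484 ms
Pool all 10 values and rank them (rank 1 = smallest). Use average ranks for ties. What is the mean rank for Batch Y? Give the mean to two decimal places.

4.80

Sorted (ascending): 345, 345, 417, 465, 466, 468, 468, 484, 535, 538
The 2 values of 345 occupy positions 1–2 → average rank (1+2)/2 = 1.5.
The 2 values of 468 occupy positions 6–7 → average rank (6+7)/2 = 6.5.
Batch Y values → pooled ranks: 468→6.5, 345→1.5, 417→3, 466→5, 484→8
Mean rank = (6.5 + 1.5 + 3 + 5 + 8) / 5 = 4.80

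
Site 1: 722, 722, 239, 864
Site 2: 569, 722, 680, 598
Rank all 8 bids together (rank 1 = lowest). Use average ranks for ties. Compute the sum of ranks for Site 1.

21

Sorted (ascending): 239, 569, 598, 680, 722, 722, 722, 864
The 3 values of 722 occupy positions 5–7 → average rank 6.
Site 1 values → pooled ranks: 722→6, 722→6, 239→1, 864→8
Rank sum = 6 + 6 + 1 + 8 = 21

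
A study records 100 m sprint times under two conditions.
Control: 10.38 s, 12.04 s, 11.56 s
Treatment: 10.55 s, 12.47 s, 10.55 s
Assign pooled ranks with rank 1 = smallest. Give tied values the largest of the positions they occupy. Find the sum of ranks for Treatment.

Sorted (ascending): 10.38, 10.55, 10.55, 11.56, 12.04, 12.47
The 2 values of 10.55 occupy positions 2–3 → each gets rank 3.
Treatment values → pooled ranks: 10.55→3, 12.47→6, 10.55→3
Rank sum = 3 + 6 + 3 = 12

12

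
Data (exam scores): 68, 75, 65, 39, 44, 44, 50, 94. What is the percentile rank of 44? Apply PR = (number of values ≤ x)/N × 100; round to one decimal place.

N = 8.
Strictly below 44: 1. Equal to 44: 2.
PR = 3/8 × 100 = 37.5

37.5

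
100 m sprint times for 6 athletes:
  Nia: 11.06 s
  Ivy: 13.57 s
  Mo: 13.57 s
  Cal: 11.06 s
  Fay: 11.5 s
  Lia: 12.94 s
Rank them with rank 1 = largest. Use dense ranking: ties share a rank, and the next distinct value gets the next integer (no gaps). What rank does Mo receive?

1

Sorted (descending): 13.57, 13.57, 12.94, 11.5, 11.06, 11.06
The 2 values of 13.57 share dense rank 1.
The 2 values of 11.06 share dense rank 4.
Remaining distinct values take the next consecutive integers.
Mo has value 13.57 s → rank 1.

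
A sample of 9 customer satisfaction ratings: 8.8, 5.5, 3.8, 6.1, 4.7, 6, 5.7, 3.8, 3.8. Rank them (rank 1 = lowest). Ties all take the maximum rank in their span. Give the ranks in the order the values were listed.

9, 5, 3, 8, 4, 7, 6, 3, 3

Sorted (ascending): 3.8, 3.8, 3.8, 4.7, 5.5, 5.7, 6, 6.1, 8.8
The 3 values of 3.8 occupy positions 1–3 → each gets rank 3.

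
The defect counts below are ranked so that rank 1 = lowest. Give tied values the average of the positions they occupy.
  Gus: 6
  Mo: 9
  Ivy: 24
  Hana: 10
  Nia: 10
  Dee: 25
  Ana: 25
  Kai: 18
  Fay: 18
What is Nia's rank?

Sorted (ascending): 6, 9, 10, 10, 18, 18, 24, 25, 25
The 2 values of 10 occupy positions 3–4 → average rank (3+4)/2 = 3.5.
The 2 values of 18 occupy positions 5–6 → average rank (5+6)/2 = 5.5.
The 2 values of 25 occupy positions 8–9 → average rank (8+9)/2 = 8.5.
Nia has value 10 → rank 3.5.

3.5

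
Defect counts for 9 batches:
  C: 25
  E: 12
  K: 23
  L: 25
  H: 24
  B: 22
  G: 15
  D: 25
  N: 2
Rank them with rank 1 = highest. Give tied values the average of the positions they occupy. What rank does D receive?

2

Sorted (descending): 25, 25, 25, 24, 23, 22, 15, 12, 2
The 3 values of 25 occupy positions 1–3 → average rank 2.
D has value 25 → rank 2.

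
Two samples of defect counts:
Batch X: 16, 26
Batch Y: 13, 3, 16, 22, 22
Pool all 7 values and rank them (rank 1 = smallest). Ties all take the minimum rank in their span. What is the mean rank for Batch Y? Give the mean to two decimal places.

3.20

Sorted (ascending): 3, 13, 16, 16, 22, 22, 26
The 2 values of 16 occupy positions 3–4 → each gets rank 3.
The 2 values of 22 occupy positions 5–6 → each gets rank 5.
Batch Y values → pooled ranks: 13→2, 3→1, 16→3, 22→5, 22→5
Mean rank = (2 + 1 + 3 + 5 + 5) / 5 = 3.20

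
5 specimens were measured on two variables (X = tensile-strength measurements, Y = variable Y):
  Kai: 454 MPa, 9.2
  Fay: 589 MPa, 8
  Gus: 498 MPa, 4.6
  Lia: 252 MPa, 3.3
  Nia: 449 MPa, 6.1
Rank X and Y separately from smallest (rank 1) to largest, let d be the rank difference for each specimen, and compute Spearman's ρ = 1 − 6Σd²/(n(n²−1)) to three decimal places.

0.500

Ranks of variable 1: 3, 5, 4, 1, 2
Ranks of variable 2: 5, 4, 2, 1, 3
d = r₁ − r₂: -2, 1, 2, 0, -1
d²: 4, 1, 4, 0, 1; Σd² = 10
ρ = 1 − 6·10/(5·24) = 1 − 60/120 = 0.500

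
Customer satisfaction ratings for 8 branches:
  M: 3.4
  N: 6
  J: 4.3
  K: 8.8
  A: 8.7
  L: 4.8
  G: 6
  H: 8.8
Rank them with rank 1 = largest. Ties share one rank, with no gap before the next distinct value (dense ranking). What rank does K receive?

Sorted (descending): 8.8, 8.8, 8.7, 6, 6, 4.8, 4.3, 3.4
The 2 values of 8.8 share dense rank 1.
The 2 values of 6 share dense rank 3.
Remaining distinct values take the next consecutive integers.
K has value 8.8 → rank 1.

1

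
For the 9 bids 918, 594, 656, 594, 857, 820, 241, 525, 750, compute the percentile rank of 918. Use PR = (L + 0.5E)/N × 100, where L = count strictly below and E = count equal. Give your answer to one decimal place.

94.4

N = 9.
Strictly below 918: 8. Equal to 918: 1.
PR = (8 + 0.5·1)/9 × 100 = 94.4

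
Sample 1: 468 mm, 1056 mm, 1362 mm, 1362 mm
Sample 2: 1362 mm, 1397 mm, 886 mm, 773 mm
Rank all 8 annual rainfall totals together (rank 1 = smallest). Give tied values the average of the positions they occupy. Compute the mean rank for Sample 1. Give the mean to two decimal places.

Sorted (ascending): 468, 773, 886, 1056, 1362, 1362, 1362, 1397
The 3 values of 1362 occupy positions 5–7 → average rank 6.
Sample 1 values → pooled ranks: 468→1, 1056→4, 1362→6, 1362→6
Mean rank = (1 + 4 + 6 + 6) / 4 = 4.25

4.25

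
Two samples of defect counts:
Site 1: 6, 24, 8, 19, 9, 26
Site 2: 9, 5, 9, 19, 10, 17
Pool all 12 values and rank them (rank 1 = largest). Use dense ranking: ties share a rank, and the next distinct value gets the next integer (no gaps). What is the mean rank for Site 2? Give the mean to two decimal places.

5.50

Sorted (descending): 26, 24, 19, 19, 17, 10, 9, 9, 9, 8, 6, 5
The 2 values of 19 share dense rank 3.
The 3 values of 9 share dense rank 6.
Remaining distinct values take the next consecutive integers.
Site 2 values → pooled ranks: 9→6, 5→9, 9→6, 19→3, 10→5, 17→4
Mean rank = (6 + 9 + 6 + 3 + 5 + 4) / 6 = 5.50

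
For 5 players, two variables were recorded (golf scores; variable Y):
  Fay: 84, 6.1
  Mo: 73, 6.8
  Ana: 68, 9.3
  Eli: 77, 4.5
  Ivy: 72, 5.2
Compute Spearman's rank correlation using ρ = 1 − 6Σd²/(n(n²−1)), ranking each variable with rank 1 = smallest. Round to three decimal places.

-0.500

Ranks of variable 1: 5, 3, 1, 4, 2
Ranks of variable 2: 3, 4, 5, 1, 2
d = r₁ − r₂: 2, -1, -4, 3, 0
d²: 4, 1, 16, 9, 0; Σd² = 30
ρ = 1 − 6·30/(5·24) = 1 − 180/120 = -0.500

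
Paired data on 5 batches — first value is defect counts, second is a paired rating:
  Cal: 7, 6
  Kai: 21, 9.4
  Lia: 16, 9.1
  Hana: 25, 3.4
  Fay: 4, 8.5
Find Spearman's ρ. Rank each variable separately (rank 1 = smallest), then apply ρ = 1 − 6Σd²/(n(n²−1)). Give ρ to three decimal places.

Ranks of variable 1: 2, 4, 3, 5, 1
Ranks of variable 2: 2, 5, 4, 1, 3
d = r₁ − r₂: 0, -1, -1, 4, -2
d²: 0, 1, 1, 16, 4; Σd² = 22
ρ = 1 − 6·22/(5·24) = 1 − 132/120 = -0.100

-0.100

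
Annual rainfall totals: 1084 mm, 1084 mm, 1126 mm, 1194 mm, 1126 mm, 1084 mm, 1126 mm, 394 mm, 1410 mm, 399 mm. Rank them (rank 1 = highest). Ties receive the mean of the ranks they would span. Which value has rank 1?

Sorted (descending): 1410, 1194, 1126, 1126, 1126, 1084, 1084, 1084, 399, 394
The 3 values of 1126 occupy positions 3–5 → average rank 4.
The 3 values of 1084 occupy positions 6–8 → average rank 7.
Rank 1 → value 1410.

1410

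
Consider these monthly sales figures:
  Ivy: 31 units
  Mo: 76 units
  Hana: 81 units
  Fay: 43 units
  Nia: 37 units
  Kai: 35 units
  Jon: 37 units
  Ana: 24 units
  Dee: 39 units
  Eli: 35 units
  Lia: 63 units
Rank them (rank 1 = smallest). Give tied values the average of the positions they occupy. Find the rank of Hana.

11

Sorted (ascending): 24, 31, 35, 35, 37, 37, 39, 43, 63, 76, 81
The 2 values of 35 occupy positions 3–4 → average rank (3+4)/2 = 3.5.
The 2 values of 37 occupy positions 5–6 → average rank (5+6)/2 = 5.5.
Hana has value 81 units → rank 11.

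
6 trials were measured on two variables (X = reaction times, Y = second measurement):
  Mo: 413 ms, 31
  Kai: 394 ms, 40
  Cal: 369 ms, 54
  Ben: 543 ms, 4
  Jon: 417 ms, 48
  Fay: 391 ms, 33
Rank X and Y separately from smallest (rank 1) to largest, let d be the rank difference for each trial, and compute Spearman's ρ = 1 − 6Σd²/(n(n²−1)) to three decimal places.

Ranks of variable 1: 4, 3, 1, 6, 5, 2
Ranks of variable 2: 2, 4, 6, 1, 5, 3
d = r₁ − r₂: 2, -1, -5, 5, 0, -1
d²: 4, 1, 25, 25, 0, 1; Σd² = 56
ρ = 1 − 6·56/(6·35) = 1 − 336/210 = -0.600

-0.600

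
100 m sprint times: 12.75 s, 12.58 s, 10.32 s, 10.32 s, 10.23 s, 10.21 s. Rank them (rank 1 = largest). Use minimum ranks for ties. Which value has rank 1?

Sorted (descending): 12.75, 12.58, 10.32, 10.32, 10.23, 10.21
The 2 values of 10.32 occupy positions 3–4 → each gets rank 3.
Rank 1 → value 12.75.

12.75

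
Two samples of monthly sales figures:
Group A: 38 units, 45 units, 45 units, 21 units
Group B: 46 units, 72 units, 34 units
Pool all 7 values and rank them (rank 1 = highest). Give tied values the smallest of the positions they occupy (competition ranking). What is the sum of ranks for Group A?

18

Sorted (descending): 72, 46, 45, 45, 38, 34, 21
The 2 values of 45 occupy positions 3–4 → each gets rank 3.
Group A values → pooled ranks: 38→5, 45→3, 45→3, 21→7
Rank sum = 5 + 3 + 3 + 7 = 18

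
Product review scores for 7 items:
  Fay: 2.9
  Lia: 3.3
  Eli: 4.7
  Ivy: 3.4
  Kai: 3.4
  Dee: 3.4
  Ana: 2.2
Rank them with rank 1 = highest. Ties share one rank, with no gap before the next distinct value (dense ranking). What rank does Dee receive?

2

Sorted (descending): 4.7, 3.4, 3.4, 3.4, 3.3, 2.9, 2.2
The 3 values of 3.4 share dense rank 2.
Remaining distinct values take the next consecutive integers.
Dee has value 3.4 → rank 2.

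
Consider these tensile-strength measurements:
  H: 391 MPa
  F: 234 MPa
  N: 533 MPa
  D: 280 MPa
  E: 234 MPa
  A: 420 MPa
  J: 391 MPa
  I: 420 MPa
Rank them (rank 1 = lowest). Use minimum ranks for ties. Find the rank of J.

4

Sorted (ascending): 234, 234, 280, 391, 391, 420, 420, 533
The 2 values of 234 occupy positions 1–2 → each gets rank 1.
The 2 values of 391 occupy positions 4–5 → each gets rank 4.
The 2 values of 420 occupy positions 6–7 → each gets rank 6.
J has value 391 MPa → rank 4.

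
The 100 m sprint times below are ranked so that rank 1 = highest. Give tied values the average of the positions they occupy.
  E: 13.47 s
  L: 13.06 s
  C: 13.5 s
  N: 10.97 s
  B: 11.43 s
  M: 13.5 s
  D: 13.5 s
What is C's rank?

2

Sorted (descending): 13.5, 13.5, 13.5, 13.47, 13.06, 11.43, 10.97
The 3 values of 13.5 occupy positions 1–3 → average rank 2.
C has value 13.5 s → rank 2.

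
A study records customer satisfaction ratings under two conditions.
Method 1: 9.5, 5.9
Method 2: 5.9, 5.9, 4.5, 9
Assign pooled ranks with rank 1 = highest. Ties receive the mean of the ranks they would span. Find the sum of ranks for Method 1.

Sorted (descending): 9.5, 9, 5.9, 5.9, 5.9, 4.5
The 3 values of 5.9 occupy positions 3–5 → average rank 4.
Method 1 values → pooled ranks: 9.5→1, 5.9→4
Rank sum = 1 + 4 = 5

5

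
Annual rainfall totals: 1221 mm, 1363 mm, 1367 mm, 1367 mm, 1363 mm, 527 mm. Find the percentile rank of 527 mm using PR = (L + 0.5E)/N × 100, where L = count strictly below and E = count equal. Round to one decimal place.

N = 6.
Strictly below 527: 0. Equal to 527: 1.
PR = (0 + 0.5·1)/6 × 100 = 8.3

8.3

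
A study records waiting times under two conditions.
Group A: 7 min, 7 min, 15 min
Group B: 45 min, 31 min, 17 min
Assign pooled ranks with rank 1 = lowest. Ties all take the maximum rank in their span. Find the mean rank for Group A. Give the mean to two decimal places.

2.33

Sorted (ascending): 7, 7, 15, 17, 31, 45
The 2 values of 7 occupy positions 1–2 → each gets rank 2.
Group A values → pooled ranks: 7→2, 7→2, 15→3
Mean rank = (2 + 2 + 3) / 3 = 2.33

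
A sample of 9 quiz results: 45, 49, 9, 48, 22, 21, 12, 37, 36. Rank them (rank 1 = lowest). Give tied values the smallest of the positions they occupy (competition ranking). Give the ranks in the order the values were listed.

7, 9, 1, 8, 4, 3, 2, 6, 5

Sorted (ascending): 9, 12, 21, 22, 36, 37, 45, 48, 49
No ties — each value takes its position as its rank.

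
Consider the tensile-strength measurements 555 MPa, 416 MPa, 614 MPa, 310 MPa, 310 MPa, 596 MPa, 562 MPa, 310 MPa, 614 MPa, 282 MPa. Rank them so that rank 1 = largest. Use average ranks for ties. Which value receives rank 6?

Sorted (descending): 614, 614, 596, 562, 555, 416, 310, 310, 310, 282
The 2 values of 614 occupy positions 1–2 → average rank (1+2)/2 = 1.5.
The 3 values of 310 occupy positions 7–9 → average rank 8.
Rank 6 → value 416.

416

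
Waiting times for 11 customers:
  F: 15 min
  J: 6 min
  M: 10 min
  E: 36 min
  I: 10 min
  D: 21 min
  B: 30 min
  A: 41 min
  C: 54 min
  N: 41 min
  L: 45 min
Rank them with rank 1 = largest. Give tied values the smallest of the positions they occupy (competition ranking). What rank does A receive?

Sorted (descending): 54, 45, 41, 41, 36, 30, 21, 15, 10, 10, 6
The 2 values of 41 occupy positions 3–4 → each gets rank 3.
The 2 values of 10 occupy positions 9–10 → each gets rank 9.
A has value 41 min → rank 3.

3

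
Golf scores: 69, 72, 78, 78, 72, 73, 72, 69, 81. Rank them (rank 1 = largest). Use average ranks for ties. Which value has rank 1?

81

Sorted (descending): 81, 78, 78, 73, 72, 72, 72, 69, 69
The 2 values of 78 occupy positions 2–3 → average rank (2+3)/2 = 2.5.
The 3 values of 72 occupy positions 5–7 → average rank 6.
The 2 values of 69 occupy positions 8–9 → average rank (8+9)/2 = 8.5.
Rank 1 → value 81.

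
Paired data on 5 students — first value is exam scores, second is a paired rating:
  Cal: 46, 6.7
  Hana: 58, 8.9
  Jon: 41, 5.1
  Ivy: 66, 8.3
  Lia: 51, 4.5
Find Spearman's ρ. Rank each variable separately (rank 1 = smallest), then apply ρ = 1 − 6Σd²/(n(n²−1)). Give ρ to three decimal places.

Ranks of variable 1: 2, 4, 1, 5, 3
Ranks of variable 2: 3, 5, 2, 4, 1
d = r₁ − r₂: -1, -1, -1, 1, 2
d²: 1, 1, 1, 1, 4; Σd² = 8
ρ = 1 − 6·8/(5·24) = 1 − 48/120 = 0.600

0.600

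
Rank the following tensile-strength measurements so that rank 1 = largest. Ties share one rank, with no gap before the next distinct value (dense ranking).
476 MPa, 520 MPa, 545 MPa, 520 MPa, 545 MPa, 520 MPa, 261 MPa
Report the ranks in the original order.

3, 2, 1, 2, 1, 2, 4

Sorted (descending): 545, 545, 520, 520, 520, 476, 261
The 2 values of 545 share dense rank 1.
The 3 values of 520 share dense rank 2.
Remaining distinct values take the next consecutive integers.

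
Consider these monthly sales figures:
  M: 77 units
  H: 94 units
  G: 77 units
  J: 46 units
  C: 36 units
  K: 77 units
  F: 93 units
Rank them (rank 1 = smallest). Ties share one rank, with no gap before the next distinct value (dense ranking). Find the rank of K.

Sorted (ascending): 36, 46, 77, 77, 77, 93, 94
The 3 values of 77 share dense rank 3.
Remaining distinct values take the next consecutive integers.
K has value 77 units → rank 3.

3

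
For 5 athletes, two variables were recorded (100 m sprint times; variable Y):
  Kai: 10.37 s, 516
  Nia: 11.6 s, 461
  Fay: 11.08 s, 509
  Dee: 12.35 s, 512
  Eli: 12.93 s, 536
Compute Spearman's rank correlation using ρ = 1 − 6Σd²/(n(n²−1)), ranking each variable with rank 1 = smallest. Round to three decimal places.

Ranks of variable 1: 1, 3, 2, 4, 5
Ranks of variable 2: 4, 1, 2, 3, 5
d = r₁ − r₂: -3, 2, 0, 1, 0
d²: 9, 4, 0, 1, 0; Σd² = 14
ρ = 1 − 6·14/(5·24) = 1 − 84/120 = 0.300

0.300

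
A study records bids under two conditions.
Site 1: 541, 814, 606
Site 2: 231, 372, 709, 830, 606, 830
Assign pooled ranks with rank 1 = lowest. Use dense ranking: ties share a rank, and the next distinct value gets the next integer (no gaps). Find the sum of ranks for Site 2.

26

Sorted (ascending): 231, 372, 541, 606, 606, 709, 814, 830, 830
The 2 values of 606 share dense rank 4.
The 2 values of 830 share dense rank 7.
Remaining distinct values take the next consecutive integers.
Site 2 values → pooled ranks: 231→1, 372→2, 709→5, 830→7, 606→4, 830→7
Rank sum = 1 + 2 + 5 + 7 + 4 + 7 = 26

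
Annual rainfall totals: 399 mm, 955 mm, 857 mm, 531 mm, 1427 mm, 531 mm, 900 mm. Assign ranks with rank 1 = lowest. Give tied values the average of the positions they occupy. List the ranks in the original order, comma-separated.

1, 6, 4, 2.5, 7, 2.5, 5

Sorted (ascending): 399, 531, 531, 857, 900, 955, 1427
The 2 values of 531 occupy positions 2–3 → average rank (2+3)/2 = 2.5.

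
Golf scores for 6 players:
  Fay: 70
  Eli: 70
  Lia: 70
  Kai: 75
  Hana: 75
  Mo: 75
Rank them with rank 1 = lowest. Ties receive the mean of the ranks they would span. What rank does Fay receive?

Sorted (ascending): 70, 70, 70, 75, 75, 75
The 3 values of 70 occupy positions 1–3 → average rank 2.
The 3 values of 75 occupy positions 4–6 → average rank 5.
Fay has value 70 → rank 2.

2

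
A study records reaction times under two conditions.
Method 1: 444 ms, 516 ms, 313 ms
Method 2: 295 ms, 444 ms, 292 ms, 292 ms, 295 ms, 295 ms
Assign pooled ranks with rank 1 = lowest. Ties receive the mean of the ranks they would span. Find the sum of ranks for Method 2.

Sorted (ascending): 292, 292, 295, 295, 295, 313, 444, 444, 516
The 2 values of 292 occupy positions 1–2 → average rank (1+2)/2 = 1.5.
The 3 values of 295 occupy positions 3–5 → average rank 4.
The 2 values of 444 occupy positions 7–8 → average rank (7+8)/2 = 7.5.
Method 2 values → pooled ranks: 295→4, 444→7.5, 292→1.5, 292→1.5, 295→4, 295→4
Rank sum = 4 + 7.5 + 1.5 + 1.5 + 4 + 4 = 22.5

22.5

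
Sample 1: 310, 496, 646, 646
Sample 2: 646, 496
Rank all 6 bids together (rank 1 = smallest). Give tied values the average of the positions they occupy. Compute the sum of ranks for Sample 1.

13.5

Sorted (ascending): 310, 496, 496, 646, 646, 646
The 2 values of 496 occupy positions 2–3 → average rank (2+3)/2 = 2.5.
The 3 values of 646 occupy positions 4–6 → average rank 5.
Sample 1 values → pooled ranks: 310→1, 496→2.5, 646→5, 646→5
Rank sum = 1 + 2.5 + 5 + 5 = 13.5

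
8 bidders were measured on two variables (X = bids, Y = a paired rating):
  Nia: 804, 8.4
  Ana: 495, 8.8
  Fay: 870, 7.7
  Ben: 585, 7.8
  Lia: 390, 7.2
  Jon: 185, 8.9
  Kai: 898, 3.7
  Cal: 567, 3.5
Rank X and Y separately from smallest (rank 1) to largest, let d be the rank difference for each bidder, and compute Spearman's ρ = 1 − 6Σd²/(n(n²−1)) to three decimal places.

-0.429

Ranks of variable 1: 6, 3, 7, 5, 2, 1, 8, 4
Ranks of variable 2: 6, 7, 4, 5, 3, 8, 2, 1
d = r₁ − r₂: 0, -4, 3, 0, -1, -7, 6, 3
d²: 0, 16, 9, 0, 1, 49, 36, 9; Σd² = 120
ρ = 1 − 6·120/(8·63) = 1 − 720/504 = -0.429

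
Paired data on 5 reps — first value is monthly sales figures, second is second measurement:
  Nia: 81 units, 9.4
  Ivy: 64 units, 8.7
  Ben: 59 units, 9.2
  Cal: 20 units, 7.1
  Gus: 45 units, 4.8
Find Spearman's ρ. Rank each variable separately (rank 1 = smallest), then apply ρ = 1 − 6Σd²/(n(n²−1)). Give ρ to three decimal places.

0.800

Ranks of variable 1: 5, 4, 3, 1, 2
Ranks of variable 2: 5, 3, 4, 2, 1
d = r₁ − r₂: 0, 1, -1, -1, 1
d²: 0, 1, 1, 1, 1; Σd² = 4
ρ = 1 − 6·4/(5·24) = 1 − 24/120 = 0.800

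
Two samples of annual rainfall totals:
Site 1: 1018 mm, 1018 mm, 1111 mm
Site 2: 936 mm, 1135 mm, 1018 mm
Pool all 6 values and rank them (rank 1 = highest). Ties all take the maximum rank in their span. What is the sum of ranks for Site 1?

Sorted (descending): 1135, 1111, 1018, 1018, 1018, 936
The 3 values of 1018 occupy positions 3–5 → each gets rank 5.
Site 1 values → pooled ranks: 1018→5, 1018→5, 1111→2
Rank sum = 5 + 5 + 2 = 12

12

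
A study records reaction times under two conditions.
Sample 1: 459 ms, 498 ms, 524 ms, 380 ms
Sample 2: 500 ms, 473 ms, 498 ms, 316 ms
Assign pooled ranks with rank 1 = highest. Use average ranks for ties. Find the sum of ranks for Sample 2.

Sorted (descending): 524, 500, 498, 498, 473, 459, 380, 316
The 2 values of 498 occupy positions 3–4 → average rank (3+4)/2 = 3.5.
Sample 2 values → pooled ranks: 500→2, 473→5, 498→3.5, 316→8
Rank sum = 2 + 5 + 3.5 + 8 = 18.5

18.5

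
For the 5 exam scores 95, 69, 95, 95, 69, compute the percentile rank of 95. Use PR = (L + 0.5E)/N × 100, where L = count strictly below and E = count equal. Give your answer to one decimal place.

N = 5.
Strictly below 95: 2. Equal to 95: 3.
PR = (2 + 0.5·3)/5 × 100 = 70.0

70.0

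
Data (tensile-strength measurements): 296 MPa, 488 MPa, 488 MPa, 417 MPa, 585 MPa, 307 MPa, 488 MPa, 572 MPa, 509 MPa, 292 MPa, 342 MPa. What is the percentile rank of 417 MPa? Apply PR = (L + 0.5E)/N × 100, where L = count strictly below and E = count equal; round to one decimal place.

N = 11.
Strictly below 417: 4. Equal to 417: 1.
PR = (4 + 0.5·1)/11 × 100 = 40.9

40.9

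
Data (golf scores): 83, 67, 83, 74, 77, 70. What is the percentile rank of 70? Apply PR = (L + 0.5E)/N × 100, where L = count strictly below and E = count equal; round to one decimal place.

N = 6.
Strictly below 70: 1. Equal to 70: 1.
PR = (1 + 0.5·1)/6 × 100 = 25.0

25.0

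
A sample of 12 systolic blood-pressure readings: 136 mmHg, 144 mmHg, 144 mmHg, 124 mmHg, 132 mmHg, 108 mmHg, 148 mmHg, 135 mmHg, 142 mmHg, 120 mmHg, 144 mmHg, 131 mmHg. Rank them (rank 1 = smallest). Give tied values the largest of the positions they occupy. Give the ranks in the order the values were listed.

7, 11, 11, 3, 5, 1, 12, 6, 8, 2, 11, 4

Sorted (ascending): 108, 120, 124, 131, 132, 135, 136, 142, 144, 144, 144, 148
The 3 values of 144 occupy positions 9–11 → each gets rank 11.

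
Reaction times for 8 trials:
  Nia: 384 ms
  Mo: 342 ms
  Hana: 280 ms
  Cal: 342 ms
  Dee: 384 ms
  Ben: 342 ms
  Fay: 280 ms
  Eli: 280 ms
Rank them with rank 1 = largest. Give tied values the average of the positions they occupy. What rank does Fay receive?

7

Sorted (descending): 384, 384, 342, 342, 342, 280, 280, 280
The 2 values of 384 occupy positions 1–2 → average rank (1+2)/2 = 1.5.
The 3 values of 342 occupy positions 3–5 → average rank 4.
The 3 values of 280 occupy positions 6–8 → average rank 7.
Fay has value 280 ms → rank 7.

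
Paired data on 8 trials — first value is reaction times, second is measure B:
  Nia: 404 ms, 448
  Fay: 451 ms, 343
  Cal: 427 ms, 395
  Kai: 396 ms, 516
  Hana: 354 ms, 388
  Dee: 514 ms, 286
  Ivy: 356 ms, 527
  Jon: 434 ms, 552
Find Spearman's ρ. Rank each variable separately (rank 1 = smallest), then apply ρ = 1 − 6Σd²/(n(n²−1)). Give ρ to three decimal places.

Ranks of variable 1: 4, 7, 5, 3, 1, 8, 2, 6
Ranks of variable 2: 5, 2, 4, 6, 3, 1, 7, 8
d = r₁ − r₂: -1, 5, 1, -3, -2, 7, -5, -2
d²: 1, 25, 1, 9, 4, 49, 25, 4; Σd² = 118
ρ = 1 − 6·118/(8·63) = 1 − 708/504 = -0.405

-0.405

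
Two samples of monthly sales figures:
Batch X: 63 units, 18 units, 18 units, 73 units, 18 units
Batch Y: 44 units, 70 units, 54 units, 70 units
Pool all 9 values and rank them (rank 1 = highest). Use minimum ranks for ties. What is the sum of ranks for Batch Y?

Sorted (descending): 73, 70, 70, 63, 54, 44, 18, 18, 18
The 2 values of 70 occupy positions 2–3 → each gets rank 2.
The 3 values of 18 occupy positions 7–9 → each gets rank 7.
Batch Y values → pooled ranks: 44→6, 70→2, 54→5, 70→2
Rank sum = 6 + 2 + 5 + 2 = 15

15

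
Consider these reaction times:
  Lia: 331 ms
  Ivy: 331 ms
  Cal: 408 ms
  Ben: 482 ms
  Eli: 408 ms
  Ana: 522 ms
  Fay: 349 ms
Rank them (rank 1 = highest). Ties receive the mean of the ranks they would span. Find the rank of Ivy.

Sorted (descending): 522, 482, 408, 408, 349, 331, 331
The 2 values of 408 occupy positions 3–4 → average rank (3+4)/2 = 3.5.
The 2 values of 331 occupy positions 6–7 → average rank (6+7)/2 = 6.5.
Ivy has value 331 ms → rank 6.5.

6.5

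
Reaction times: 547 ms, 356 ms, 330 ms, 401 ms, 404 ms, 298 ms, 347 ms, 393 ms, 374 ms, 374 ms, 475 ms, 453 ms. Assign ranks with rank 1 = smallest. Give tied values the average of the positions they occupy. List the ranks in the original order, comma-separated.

12, 4, 2, 8, 9, 1, 3, 7, 5.5, 5.5, 11, 10

Sorted (ascending): 298, 330, 347, 356, 374, 374, 393, 401, 404, 453, 475, 547
The 2 values of 374 occupy positions 5–6 → average rank (5+6)/2 = 5.5.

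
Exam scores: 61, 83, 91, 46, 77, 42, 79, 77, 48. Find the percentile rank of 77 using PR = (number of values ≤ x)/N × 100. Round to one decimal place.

N = 9.
Strictly below 77: 4. Equal to 77: 2.
PR = 6/9 × 100 = 66.7

66.7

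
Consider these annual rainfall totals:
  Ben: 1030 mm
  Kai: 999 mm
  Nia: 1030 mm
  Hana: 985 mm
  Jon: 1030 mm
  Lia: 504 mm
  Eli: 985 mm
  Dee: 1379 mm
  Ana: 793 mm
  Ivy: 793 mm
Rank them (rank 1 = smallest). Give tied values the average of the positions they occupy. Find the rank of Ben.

Sorted (ascending): 504, 793, 793, 985, 985, 999, 1030, 1030, 1030, 1379
The 2 values of 793 occupy positions 2–3 → average rank (2+3)/2 = 2.5.
The 2 values of 985 occupy positions 4–5 → average rank (4+5)/2 = 4.5.
The 3 values of 1030 occupy positions 7–9 → average rank 8.
Ben has value 1030 mm → rank 8.

8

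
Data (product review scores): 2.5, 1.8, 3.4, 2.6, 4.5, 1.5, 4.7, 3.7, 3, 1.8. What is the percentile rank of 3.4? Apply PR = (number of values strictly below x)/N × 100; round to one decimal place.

N = 10.
Strictly below 3.4: 6. Equal to 3.4: 1.
PR = 6/10 × 100 = 60.0

60.0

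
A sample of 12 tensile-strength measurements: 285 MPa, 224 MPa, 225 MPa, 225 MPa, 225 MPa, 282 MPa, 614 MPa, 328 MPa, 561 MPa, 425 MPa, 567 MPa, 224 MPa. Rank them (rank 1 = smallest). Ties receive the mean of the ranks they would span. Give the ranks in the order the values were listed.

Sorted (ascending): 224, 224, 225, 225, 225, 282, 285, 328, 425, 561, 567, 614
The 2 values of 224 occupy positions 1–2 → average rank (1+2)/2 = 1.5.
The 3 values of 225 occupy positions 3–5 → average rank 4.

7, 1.5, 4, 4, 4, 6, 12, 8, 10, 9, 11, 1.5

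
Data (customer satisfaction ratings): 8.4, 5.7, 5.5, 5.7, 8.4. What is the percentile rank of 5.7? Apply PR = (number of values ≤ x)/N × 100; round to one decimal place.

60.0

N = 5.
Strictly below 5.7: 1. Equal to 5.7: 2.
PR = 3/5 × 100 = 60.0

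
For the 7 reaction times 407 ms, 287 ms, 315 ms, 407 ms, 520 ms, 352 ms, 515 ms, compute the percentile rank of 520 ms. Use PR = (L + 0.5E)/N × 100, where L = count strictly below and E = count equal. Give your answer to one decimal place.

N = 7.
Strictly below 520: 6. Equal to 520: 1.
PR = (6 + 0.5·1)/7 × 100 = 92.9

92.9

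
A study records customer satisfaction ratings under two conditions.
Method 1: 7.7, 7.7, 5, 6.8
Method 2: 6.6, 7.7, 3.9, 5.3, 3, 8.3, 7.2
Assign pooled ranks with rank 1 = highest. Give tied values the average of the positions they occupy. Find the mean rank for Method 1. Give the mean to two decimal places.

5.25

Sorted (descending): 8.3, 7.7, 7.7, 7.7, 7.2, 6.8, 6.6, 5.3, 5, 3.9, 3
The 3 values of 7.7 occupy positions 2–4 → average rank 3.
Method 1 values → pooled ranks: 7.7→3, 7.7→3, 5→9, 6.8→6
Mean rank = (3 + 3 + 9 + 6) / 4 = 5.25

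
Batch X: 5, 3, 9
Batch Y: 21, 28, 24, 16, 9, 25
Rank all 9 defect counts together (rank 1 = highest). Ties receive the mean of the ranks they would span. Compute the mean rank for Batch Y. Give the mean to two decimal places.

3.58

Sorted (descending): 28, 25, 24, 21, 16, 9, 9, 5, 3
The 2 values of 9 occupy positions 6–7 → average rank (6+7)/2 = 6.5.
Batch Y values → pooled ranks: 21→4, 28→1, 24→3, 16→5, 9→6.5, 25→2
Mean rank = (4 + 1 + 3 + 5 + 6.5 + 2) / 6 = 3.58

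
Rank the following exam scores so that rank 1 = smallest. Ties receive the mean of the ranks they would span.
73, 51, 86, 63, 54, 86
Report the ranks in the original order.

Sorted (ascending): 51, 54, 63, 73, 86, 86
The 2 values of 86 occupy positions 5–6 → average rank (5+6)/2 = 5.5.

4, 1, 5.5, 3, 2, 5.5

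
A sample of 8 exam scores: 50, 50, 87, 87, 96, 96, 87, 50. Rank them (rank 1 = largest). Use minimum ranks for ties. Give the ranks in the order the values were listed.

Sorted (descending): 96, 96, 87, 87, 87, 50, 50, 50
The 2 values of 96 occupy positions 1–2 → each gets rank 1.
The 3 values of 87 occupy positions 3–5 → each gets rank 3.
The 3 values of 50 occupy positions 6–8 → each gets rank 6.

6, 6, 3, 3, 1, 1, 3, 6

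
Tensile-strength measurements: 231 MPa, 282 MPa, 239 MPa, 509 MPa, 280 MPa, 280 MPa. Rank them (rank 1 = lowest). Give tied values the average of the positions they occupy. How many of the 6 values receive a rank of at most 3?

2

Sorted (ascending): 231, 239, 280, 280, 282, 509
The 2 values of 280 occupy positions 3–4 → average rank (3+4)/2 = 3.5.
Ranks ≤ 3: {1, 2} → 2 values.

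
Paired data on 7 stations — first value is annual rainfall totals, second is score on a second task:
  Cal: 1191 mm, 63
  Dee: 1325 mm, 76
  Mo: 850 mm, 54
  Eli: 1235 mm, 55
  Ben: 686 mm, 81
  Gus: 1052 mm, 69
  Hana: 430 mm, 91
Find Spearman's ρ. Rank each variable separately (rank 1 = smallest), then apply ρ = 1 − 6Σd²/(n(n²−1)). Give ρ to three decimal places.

-0.429

Ranks of variable 1: 5, 7, 3, 6, 2, 4, 1
Ranks of variable 2: 3, 5, 1, 2, 6, 4, 7
d = r₁ − r₂: 2, 2, 2, 4, -4, 0, -6
d²: 4, 4, 4, 16, 16, 0, 36; Σd² = 80
ρ = 1 − 6·80/(7·48) = 1 − 480/336 = -0.429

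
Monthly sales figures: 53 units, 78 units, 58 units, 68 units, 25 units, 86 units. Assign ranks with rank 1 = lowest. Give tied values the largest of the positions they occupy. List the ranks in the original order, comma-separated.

2, 5, 3, 4, 1, 6

Sorted (ascending): 25, 53, 58, 68, 78, 86
No ties — each value takes its position as its rank.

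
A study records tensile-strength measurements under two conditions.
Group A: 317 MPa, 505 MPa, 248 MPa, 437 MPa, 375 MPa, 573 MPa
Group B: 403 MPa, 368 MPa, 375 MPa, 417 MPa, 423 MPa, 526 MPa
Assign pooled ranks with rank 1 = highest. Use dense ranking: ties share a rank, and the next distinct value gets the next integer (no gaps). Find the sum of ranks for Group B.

37

Sorted (descending): 573, 526, 505, 437, 423, 417, 403, 375, 375, 368, 317, 248
The 2 values of 375 share dense rank 8.
Remaining distinct values take the next consecutive integers.
Group B values → pooled ranks: 403→7, 368→9, 375→8, 417→6, 423→5, 526→2
Rank sum = 7 + 9 + 8 + 6 + 5 + 2 = 37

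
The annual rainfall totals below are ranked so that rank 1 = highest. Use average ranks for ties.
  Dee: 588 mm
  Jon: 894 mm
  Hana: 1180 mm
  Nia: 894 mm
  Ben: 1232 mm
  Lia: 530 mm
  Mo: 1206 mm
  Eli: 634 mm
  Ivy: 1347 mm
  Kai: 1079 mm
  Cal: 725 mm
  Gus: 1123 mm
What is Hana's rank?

Sorted (descending): 1347, 1232, 1206, 1180, 1123, 1079, 894, 894, 725, 634, 588, 530
The 2 values of 894 occupy positions 7–8 → average rank (7+8)/2 = 7.5.
Hana has value 1180 mm → rank 4.

4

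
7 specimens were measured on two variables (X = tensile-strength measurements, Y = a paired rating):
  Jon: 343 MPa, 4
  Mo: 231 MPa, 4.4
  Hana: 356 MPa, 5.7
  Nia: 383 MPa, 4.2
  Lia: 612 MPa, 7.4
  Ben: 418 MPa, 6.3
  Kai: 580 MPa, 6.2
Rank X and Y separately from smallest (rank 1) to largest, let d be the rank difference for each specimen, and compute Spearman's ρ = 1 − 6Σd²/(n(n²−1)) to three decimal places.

0.786

Ranks of variable 1: 2, 1, 3, 4, 7, 5, 6
Ranks of variable 2: 1, 3, 4, 2, 7, 6, 5
d = r₁ − r₂: 1, -2, -1, 2, 0, -1, 1
d²: 1, 4, 1, 4, 0, 1, 1; Σd² = 12
ρ = 1 − 6·12/(7·48) = 1 − 72/336 = 0.786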